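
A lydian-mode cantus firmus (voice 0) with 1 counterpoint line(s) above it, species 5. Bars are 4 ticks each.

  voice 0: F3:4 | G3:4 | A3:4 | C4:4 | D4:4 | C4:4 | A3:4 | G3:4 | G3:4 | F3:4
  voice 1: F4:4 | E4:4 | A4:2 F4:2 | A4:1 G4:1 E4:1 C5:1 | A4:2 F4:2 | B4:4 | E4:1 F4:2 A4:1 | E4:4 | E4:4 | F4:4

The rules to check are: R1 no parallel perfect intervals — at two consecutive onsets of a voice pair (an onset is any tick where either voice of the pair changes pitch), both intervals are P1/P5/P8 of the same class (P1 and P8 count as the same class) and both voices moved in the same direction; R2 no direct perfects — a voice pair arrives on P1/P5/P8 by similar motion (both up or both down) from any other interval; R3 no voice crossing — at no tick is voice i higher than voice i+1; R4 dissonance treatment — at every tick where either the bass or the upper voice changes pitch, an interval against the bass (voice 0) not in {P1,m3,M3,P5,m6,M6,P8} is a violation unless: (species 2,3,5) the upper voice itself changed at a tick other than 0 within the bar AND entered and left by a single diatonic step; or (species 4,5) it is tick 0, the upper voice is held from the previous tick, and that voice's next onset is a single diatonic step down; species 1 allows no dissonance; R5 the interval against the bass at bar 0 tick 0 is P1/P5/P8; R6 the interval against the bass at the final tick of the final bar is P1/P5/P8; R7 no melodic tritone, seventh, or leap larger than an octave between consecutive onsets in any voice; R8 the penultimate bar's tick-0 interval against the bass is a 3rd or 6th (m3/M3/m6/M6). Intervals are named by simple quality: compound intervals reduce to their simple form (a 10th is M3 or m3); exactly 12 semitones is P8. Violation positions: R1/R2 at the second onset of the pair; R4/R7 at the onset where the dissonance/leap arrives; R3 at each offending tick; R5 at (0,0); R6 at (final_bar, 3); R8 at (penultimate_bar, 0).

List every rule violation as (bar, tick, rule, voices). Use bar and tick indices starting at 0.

(2, 0, R2, (0, 1))
(5, 0, R4, (0, 1))
(5, 0, R7, (1,))
(6, 0, R2, (0, 1))

bar 0: v0=F3 v1=F4 downbeat P8
bar 1: v0=G3 v1=E4 downbeat M6
bar 2: v0=A3 v1=A4 downbeat P8
bar 3: v0=C4 v1=A4 downbeat M6
bar 4: v0=D4 v1=A4 downbeat P5
bar 5: v0=C4 v1=B4 downbeat M7
bar 6: v0=A3 v1=E4 downbeat P5
bar 7: v0=G3 v1=E4 downbeat M6
bar 8: v0=G3 v1=E4 downbeat M6
bar 9: v0=F3 v1=F4 downbeat P8
  -> R2 @ bar 2 tick 0 v(0, 1): G3/E4 M6 -> A3/A4 P8 similar
  -> R4 @ bar 5 tick 0 v(0, 1): C4/B4 M7 untreated
  -> R7 @ bar 5 tick 0 v(1,): F4->B4 leap 6st
  -> R2 @ bar 6 tick 0 v(0, 1): C4/B4 M7 -> A3/E4 P5 similar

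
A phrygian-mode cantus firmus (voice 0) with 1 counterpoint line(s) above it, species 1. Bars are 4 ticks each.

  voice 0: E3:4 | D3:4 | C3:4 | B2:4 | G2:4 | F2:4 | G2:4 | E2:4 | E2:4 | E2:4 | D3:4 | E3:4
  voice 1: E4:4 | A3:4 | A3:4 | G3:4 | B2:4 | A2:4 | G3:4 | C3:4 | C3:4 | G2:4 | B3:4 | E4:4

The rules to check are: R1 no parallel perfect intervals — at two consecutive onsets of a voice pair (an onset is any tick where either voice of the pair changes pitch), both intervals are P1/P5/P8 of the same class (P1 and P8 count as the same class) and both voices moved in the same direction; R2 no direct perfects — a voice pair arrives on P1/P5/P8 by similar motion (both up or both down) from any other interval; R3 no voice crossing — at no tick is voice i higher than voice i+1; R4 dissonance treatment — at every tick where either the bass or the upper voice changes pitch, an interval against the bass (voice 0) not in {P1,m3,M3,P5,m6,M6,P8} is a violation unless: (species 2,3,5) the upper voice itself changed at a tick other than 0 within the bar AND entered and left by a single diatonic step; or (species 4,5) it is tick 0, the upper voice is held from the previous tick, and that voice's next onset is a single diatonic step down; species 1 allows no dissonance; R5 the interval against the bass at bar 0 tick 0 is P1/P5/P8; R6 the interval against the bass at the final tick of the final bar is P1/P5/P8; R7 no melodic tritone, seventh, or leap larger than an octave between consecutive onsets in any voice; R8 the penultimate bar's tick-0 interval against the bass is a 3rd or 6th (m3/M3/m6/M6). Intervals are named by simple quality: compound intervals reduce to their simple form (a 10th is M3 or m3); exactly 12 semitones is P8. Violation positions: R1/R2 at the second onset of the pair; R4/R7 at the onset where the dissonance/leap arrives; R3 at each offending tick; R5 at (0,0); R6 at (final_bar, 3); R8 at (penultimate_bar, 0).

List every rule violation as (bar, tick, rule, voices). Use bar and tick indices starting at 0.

bar 0: v0=E3 v1=E4 downbeat P8
bar 1: v0=D3 v1=A3 downbeat P5
bar 2: v0=C3 v1=A3 downbeat M6
bar 3: v0=B2 v1=G3 downbeat m6
bar 4: v0=G2 v1=B2 downbeat M3
bar 5: v0=F2 v1=A2 downbeat M3
bar 6: v0=G2 v1=G3 downbeat P8
bar 7: v0=E2 v1=C3 downbeat m6
bar 8: v0=E2 v1=C3 downbeat m6
bar 9: v0=E2 v1=G2 downbeat m3
bar 10: v0=D3 v1=B3 downbeat M6
bar 11: v0=E3 v1=E4 downbeat P8
  -> R2 @ bar 1 tick 0 v(0, 1): E3/E4 P8 -> D3/A3 P5 similar
  -> R2 @ bar 6 tick 0 v(0, 1): F2/A2 M3 -> G2/G3 P8 similar
  -> R7 @ bar 6 tick 0 v(1,): A2->G3 leap 10st
  -> R7 @ bar 10 tick 0 v(0,): E2->D3 leap 10st
  -> R7 @ bar 10 tick 0 v(1,): G2->B3 leap 16st
  -> R2 @ bar 11 tick 0 v(0, 1): D3/B3 M6 -> E3/E4 P8 similar

(1, 0, R2, (0, 1))
(6, 0, R2, (0, 1))
(6, 0, R7, (1,))
(10, 0, R7, (0,))
(10, 0, R7, (1,))
(11, 0, R2, (0, 1))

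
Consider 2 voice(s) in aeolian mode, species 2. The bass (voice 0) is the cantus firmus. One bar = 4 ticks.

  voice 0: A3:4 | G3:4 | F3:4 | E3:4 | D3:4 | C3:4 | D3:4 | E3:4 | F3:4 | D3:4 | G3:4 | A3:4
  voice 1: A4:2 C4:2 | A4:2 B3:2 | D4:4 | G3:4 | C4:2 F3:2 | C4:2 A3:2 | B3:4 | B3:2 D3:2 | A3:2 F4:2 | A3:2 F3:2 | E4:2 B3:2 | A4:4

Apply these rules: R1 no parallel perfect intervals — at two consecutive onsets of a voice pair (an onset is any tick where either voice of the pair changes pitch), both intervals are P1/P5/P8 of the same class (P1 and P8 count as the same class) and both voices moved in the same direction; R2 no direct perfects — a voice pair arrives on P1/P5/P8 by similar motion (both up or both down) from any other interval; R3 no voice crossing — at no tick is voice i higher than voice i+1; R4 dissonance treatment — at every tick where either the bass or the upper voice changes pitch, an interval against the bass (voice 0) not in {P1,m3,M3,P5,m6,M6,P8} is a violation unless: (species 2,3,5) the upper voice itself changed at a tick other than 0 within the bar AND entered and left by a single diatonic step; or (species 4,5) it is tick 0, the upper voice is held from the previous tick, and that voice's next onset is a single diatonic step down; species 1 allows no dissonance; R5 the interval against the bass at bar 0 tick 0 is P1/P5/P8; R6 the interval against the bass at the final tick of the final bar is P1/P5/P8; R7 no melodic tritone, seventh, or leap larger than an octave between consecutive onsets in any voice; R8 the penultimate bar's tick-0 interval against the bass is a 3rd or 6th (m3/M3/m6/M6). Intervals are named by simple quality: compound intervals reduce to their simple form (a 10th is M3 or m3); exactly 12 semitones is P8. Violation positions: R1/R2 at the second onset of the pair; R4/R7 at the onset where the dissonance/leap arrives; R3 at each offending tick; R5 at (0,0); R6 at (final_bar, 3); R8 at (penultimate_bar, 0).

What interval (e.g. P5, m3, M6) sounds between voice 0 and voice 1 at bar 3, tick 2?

voice 0=E3 voice 1=G3 -> m3

m3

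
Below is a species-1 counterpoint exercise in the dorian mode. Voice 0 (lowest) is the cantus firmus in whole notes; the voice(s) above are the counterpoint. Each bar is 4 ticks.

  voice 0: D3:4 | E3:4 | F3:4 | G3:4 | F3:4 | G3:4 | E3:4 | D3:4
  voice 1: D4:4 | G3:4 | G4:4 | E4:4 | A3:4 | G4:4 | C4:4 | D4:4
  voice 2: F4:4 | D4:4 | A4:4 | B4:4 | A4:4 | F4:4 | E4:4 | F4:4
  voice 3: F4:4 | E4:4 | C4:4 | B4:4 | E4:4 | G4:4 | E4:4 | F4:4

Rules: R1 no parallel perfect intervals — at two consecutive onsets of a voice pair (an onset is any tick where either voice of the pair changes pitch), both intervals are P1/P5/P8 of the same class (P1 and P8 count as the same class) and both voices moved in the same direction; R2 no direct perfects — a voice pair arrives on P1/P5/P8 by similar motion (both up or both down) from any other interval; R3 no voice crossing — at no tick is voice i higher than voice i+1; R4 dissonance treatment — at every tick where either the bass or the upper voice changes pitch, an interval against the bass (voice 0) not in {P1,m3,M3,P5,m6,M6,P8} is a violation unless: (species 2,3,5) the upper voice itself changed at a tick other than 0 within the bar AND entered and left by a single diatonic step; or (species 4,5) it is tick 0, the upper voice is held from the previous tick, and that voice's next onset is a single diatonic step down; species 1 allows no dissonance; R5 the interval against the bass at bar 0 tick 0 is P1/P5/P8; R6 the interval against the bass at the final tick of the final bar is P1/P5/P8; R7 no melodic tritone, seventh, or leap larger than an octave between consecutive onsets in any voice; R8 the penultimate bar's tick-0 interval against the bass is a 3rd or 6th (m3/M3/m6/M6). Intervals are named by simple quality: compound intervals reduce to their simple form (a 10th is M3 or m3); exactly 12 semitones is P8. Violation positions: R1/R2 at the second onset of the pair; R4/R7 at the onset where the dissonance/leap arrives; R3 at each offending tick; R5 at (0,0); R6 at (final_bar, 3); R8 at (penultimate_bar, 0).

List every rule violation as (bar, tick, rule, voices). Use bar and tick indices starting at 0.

(0, 0, R5, (0, 2))
(0, 0, R5, (0, 3))
(1, 0, R2, (1, 2))
(1, 0, R4, (0, 2))
(2, 0, R3, (2, 3))
(2, 0, R4, (0, 1))
(2, 1, R3, (2, 3))
(2, 2, R3, (2, 3))
(2, 3, R3, (2, 3))
(3, 0, R2, (2, 3))
(3, 0, R7, (3,))
(4, 0, R1, (1, 3))
(4, 0, R2, (1, 2))
(4, 0, R3, (2, 3))
(4, 0, R4, (0, 3))
(4, 1, R3, (2, 3))
(4, 2, R3, (2, 3))
(4, 3, R3, (2, 3))
(5, 0, R2, (0, 1))
(5, 0, R2, (0, 3))
(5, 0, R2, (1, 3))
(5, 0, R3, (1, 2))
(5, 0, R4, (0, 2))
(5, 0, R7, (1,))
(5, 1, R3, (1, 2))
(5, 2, R3, (1, 2))
(5, 3, R3, (1, 2))
(6, 0, R1, (0, 3))
(6, 0, R2, (0, 2))
(6, 0, R2, (2, 3))
(6, 0, R8, (0, 2))
(6, 0, R8, (0, 3))
(7, 0, R1, (2, 3))
(7, 3, R6, (0, 2))
(7, 3, R6, (0, 3))

bar 0: v0=D3 v1=D4 v2=F4 v3=F4 downbeat m3
bar 1: v0=E3 v1=G3 v2=D4 v3=E4 downbeat P8
bar 2: v0=F3 v1=G4 v2=A4 v3=C4 downbeat P5
bar 3: v0=G3 v1=E4 v2=B4 v3=B4 downbeat M3
bar 4: v0=F3 v1=A3 v2=A4 v3=E4 downbeat M7
bar 5: v0=G3 v1=G4 v2=F4 v3=G4 downbeat P8
bar 6: v0=E3 v1=C4 v2=E4 v3=E4 downbeat P8
bar 7: v0=D3 v1=D4 v2=F4 v3=F4 downbeat m3
  -> R5 @ bar 0 tick 0 v(0, 2): opens on m3
  -> R5 @ bar 0 tick 0 v(0, 3): opens on m3
  -> R2 @ bar 1 tick 0 v(1, 2): D4/F4 m3 -> G3/D4 P5 similar
  -> R4 @ bar 1 tick 0 v(0, 2): E3/D4 m7 untreated
  -> R3 @ bar 2 tick 0 v(2, 3): A4 above C4
  -> R4 @ bar 2 tick 0 v(0, 1): F3/G4 M2 untreated
  -> R3 @ bar 2 tick 1 v(2, 3): A4 above C4
  -> R3 @ bar 2 tick 2 v(2, 3): A4 above C4
  -> R3 @ bar 2 tick 3 v(2, 3): A4 above C4
  -> R2 @ bar 3 tick 0 v(2, 3): A4/C4 M6 -> B4/B4 P1 similar
  -> R7 @ bar 3 tick 0 v(3,): C4->B4 leap 11st
  -> R1 @ bar 4 tick 0 v(1, 3): E4/B4 P5 -> A3/E4 P5 similar
  -> R2 @ bar 4 tick 0 v(1, 2): E4/B4 P5 -> A3/A4 P8 similar
  -> R3 @ bar 4 tick 0 v(2, 3): A4 above E4
  -> R4 @ bar 4 tick 0 v(0, 3): F3/E4 M7 untreated
  -> R3 @ bar 4 tick 1 v(2, 3): A4 above E4
  -> R3 @ bar 4 tick 2 v(2, 3): A4 above E4
  -> R3 @ bar 4 tick 3 v(2, 3): A4 above E4
  -> R2 @ bar 5 tick 0 v(0, 1): F3/A3 M3 -> G3/G4 P8 similar
  -> R2 @ bar 5 tick 0 v(0, 3): F3/E4 M7 -> G3/G4 P8 similar
  -> R2 @ bar 5 tick 0 v(1, 3): A3/E4 P5 -> G4/G4 P1 similar
  -> R3 @ bar 5 tick 0 v(1, 2): G4 above F4
  -> R4 @ bar 5 tick 0 v(0, 2): G3/F4 m7 untreated
  -> R7 @ bar 5 tick 0 v(1,): A3->G4 leap 10st
  -> R3 @ bar 5 tick 1 v(1, 2): G4 above F4
  -> R3 @ bar 5 tick 2 v(1, 2): G4 above F4
  -> R3 @ bar 5 tick 3 v(1, 2): G4 above F4
  -> R1 @ bar 6 tick 0 v(0, 3): G3/G4 P8 -> E3/E4 P8 similar
  -> R2 @ bar 6 tick 0 v(0, 2): G3/F4 m7 -> E3/E4 P8 similar
  -> R2 @ bar 6 tick 0 v(2, 3): F4/G4 M2 -> E4/E4 P1 similar
  -> R8 @ bar 6 tick 0 v(0, 2): penult P8 not 3rd/6th
  -> R8 @ bar 6 tick 0 v(0, 3): penult P8 not 3rd/6th
  -> R1 @ bar 7 tick 0 v(2, 3): E4/E4 P1 -> F4/F4 P1 similar
  -> R6 @ bar 7 tick 3 v(0, 2): closes on m3
  -> R6 @ bar 7 tick 3 v(0, 3): closes on m3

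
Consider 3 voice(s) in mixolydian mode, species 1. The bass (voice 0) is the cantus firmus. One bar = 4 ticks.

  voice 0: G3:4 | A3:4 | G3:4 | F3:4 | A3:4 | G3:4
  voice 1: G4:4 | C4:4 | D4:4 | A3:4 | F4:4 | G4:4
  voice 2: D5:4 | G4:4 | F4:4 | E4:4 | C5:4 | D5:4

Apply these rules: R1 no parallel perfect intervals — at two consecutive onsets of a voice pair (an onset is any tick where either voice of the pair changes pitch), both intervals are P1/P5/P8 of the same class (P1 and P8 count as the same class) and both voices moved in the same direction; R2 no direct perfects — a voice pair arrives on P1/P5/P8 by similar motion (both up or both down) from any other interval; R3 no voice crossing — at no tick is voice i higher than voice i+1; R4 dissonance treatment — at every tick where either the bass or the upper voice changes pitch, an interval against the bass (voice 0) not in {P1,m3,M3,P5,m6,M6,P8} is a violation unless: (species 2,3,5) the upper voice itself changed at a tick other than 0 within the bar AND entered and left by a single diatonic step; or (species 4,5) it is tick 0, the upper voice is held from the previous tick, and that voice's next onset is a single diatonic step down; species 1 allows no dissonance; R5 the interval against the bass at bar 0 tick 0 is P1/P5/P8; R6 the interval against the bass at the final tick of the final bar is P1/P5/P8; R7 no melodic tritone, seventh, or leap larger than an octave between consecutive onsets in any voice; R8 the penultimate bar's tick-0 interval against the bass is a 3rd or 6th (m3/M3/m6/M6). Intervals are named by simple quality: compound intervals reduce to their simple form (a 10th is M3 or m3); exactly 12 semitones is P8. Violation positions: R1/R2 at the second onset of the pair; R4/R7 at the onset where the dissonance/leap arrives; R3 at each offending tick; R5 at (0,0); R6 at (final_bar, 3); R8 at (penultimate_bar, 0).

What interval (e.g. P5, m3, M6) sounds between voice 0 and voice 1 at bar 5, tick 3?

voice 0=G3 voice 1=G4 -> P8

P8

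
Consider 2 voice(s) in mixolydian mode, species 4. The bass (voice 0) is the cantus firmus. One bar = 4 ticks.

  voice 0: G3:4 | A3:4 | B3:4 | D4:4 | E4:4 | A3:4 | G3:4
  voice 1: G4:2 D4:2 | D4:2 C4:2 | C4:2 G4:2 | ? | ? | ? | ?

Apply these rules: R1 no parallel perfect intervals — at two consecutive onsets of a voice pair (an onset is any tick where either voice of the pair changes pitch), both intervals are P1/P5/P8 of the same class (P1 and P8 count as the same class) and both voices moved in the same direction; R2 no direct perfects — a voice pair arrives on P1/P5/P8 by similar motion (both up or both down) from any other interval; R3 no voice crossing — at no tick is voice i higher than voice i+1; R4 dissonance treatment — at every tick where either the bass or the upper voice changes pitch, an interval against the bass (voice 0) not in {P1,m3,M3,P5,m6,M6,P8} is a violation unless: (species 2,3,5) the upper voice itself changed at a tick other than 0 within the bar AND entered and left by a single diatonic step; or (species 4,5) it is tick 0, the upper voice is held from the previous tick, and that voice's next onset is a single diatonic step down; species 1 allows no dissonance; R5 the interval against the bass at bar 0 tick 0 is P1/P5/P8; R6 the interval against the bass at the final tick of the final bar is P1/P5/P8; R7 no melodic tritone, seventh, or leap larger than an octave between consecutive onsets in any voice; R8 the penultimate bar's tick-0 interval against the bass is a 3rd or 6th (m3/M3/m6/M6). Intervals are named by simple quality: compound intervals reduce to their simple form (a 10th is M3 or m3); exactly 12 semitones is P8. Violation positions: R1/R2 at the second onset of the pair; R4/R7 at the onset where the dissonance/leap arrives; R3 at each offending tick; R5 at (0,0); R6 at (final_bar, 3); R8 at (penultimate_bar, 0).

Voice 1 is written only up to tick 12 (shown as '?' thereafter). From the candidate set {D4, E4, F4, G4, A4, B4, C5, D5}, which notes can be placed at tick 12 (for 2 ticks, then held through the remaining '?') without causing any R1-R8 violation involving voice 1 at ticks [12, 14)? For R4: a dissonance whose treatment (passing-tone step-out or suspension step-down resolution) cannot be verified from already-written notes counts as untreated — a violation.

D4: legal
E4: violates R4
F4: legal
G4: violates R4
A4: violates R2
B4: legal
C5: violates R4
D5: violates R2

{B4, D4, F4}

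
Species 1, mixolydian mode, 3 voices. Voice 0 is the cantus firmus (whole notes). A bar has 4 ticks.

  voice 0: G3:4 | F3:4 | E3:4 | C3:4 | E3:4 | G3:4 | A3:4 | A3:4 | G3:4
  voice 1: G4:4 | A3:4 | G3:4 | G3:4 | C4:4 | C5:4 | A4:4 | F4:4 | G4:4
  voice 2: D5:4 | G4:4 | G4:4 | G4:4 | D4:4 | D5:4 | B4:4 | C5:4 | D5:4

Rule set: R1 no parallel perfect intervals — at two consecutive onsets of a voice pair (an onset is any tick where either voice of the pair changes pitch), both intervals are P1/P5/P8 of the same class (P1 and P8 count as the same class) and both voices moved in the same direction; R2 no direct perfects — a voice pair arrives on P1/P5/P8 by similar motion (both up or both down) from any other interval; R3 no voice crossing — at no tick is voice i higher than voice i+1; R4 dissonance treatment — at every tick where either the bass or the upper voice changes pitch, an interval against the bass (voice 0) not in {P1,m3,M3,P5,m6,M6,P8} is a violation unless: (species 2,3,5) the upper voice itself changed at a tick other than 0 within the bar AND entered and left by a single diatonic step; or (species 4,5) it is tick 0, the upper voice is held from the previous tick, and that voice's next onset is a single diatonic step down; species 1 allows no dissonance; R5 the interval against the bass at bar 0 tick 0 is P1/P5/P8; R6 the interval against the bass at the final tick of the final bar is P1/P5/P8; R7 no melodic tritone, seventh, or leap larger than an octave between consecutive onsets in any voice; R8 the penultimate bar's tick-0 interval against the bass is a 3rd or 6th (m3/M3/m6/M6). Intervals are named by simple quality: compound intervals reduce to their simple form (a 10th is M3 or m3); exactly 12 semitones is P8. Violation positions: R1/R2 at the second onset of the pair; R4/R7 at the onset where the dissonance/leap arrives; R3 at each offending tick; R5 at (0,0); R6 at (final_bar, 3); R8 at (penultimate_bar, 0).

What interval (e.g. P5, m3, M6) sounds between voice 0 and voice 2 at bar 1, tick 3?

voice 0=F3 voice 2=G4 -> M2

M2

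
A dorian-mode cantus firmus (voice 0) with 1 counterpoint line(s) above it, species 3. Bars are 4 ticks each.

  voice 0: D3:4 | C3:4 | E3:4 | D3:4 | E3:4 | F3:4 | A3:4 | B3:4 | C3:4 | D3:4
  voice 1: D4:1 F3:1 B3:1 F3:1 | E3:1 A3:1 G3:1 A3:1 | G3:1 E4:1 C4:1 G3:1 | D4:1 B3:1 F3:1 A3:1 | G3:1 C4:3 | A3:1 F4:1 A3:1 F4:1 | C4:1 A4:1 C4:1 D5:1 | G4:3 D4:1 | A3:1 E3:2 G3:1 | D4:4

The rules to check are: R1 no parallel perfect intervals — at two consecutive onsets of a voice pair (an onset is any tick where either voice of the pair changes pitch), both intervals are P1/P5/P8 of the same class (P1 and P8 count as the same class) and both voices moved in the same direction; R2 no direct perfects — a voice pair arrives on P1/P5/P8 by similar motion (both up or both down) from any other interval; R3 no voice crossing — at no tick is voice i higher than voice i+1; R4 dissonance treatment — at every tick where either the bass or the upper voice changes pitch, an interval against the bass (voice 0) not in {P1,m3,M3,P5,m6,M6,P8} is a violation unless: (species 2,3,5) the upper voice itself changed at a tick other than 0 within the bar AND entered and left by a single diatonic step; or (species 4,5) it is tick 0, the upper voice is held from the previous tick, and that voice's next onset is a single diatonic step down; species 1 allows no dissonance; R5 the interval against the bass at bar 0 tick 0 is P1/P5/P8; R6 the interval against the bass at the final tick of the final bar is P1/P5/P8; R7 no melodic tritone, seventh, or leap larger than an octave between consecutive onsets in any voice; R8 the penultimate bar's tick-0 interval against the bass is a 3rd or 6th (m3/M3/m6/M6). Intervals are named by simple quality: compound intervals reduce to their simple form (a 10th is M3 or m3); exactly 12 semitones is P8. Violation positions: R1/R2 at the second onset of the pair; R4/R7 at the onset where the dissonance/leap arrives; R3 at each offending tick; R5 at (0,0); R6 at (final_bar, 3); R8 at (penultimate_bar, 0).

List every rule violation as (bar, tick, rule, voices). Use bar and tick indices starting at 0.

bar 0: v0=D3 v1=D4 downbeat P8
bar 1: v0=C3 v1=E3 downbeat M3
bar 2: v0=E3 v1=G3 downbeat m3
bar 3: v0=D3 v1=D4 downbeat P8
bar 4: v0=E3 v1=G3 downbeat m3
bar 5: v0=F3 v1=A3 downbeat M3
bar 6: v0=A3 v1=C4 downbeat m3
bar 7: v0=B3 v1=G4 downbeat m6
bar 8: v0=C3 v1=A3 downbeat M6
bar 9: v0=D3 v1=D4 downbeat P8
  -> R7 @ bar 0 tick 2 v(1,): F3->B3 leap 6st
  -> R7 @ bar 0 tick 3 v(1,): B3->F3 leap 6st
  -> R7 @ bar 3 tick 2 v(1,): B3->F3 leap 6st
  -> R4 @ bar 6 tick 3 v(0, 1): A3/D5 P4 untreated
  -> R7 @ bar 6 tick 3 v(1,): C4->D5 leap 14st
  -> R7 @ bar 8 tick 0 v(0,): B3->C3 leap 11st
  -> R2 @ bar 9 tick 0 v(0, 1): C3/G3 P5 -> D3/D4 P8 similar

(0, 2, R7, (1,))
(0, 3, R7, (1,))
(3, 2, R7, (1,))
(6, 3, R4, (0, 1))
(6, 3, R7, (1,))
(8, 0, R7, (0,))
(9, 0, R2, (0, 1))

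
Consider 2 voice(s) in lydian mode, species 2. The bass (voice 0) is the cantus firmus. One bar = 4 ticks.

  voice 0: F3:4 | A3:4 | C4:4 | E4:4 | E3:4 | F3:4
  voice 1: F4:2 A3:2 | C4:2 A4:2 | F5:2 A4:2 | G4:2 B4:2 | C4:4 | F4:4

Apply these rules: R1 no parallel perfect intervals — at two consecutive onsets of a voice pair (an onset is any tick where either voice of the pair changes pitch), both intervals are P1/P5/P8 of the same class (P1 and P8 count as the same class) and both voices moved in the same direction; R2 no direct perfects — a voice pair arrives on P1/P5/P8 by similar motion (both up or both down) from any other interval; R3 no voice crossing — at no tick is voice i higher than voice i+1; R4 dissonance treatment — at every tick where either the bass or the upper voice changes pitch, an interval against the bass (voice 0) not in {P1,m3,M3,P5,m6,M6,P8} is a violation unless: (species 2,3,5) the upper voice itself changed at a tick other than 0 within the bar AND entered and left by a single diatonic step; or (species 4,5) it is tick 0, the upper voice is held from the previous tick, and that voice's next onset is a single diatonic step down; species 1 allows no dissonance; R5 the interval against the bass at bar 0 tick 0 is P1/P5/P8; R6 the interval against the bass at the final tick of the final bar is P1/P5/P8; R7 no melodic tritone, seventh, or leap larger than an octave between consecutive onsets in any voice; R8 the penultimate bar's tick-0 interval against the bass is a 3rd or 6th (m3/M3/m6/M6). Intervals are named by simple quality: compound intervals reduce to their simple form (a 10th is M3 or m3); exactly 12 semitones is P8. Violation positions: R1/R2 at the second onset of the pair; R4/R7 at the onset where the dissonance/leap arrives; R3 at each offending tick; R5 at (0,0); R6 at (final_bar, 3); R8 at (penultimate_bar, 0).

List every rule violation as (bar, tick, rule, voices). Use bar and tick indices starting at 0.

bar 0: v0=F3 v1=F4 downbeat P8
bar 1: v0=A3 v1=C4 downbeat m3
bar 2: v0=C4 v1=F5 downbeat P4
bar 3: v0=E4 v1=G4 downbeat m3
bar 4: v0=E3 v1=C4 downbeat m6
bar 5: v0=F3 v1=F4 downbeat P8
  -> R4 @ bar 2 tick 0 v(0, 1): C4/F5 P4 untreated
  -> R7 @ bar 4 tick 0 v(1,): B4->C4 leap 11st
  -> R2 @ bar 5 tick 0 v(0, 1): E3/C4 m6 -> F3/F4 P8 similar

(2, 0, R4, (0, 1))
(4, 0, R7, (1,))
(5, 0, R2, (0, 1))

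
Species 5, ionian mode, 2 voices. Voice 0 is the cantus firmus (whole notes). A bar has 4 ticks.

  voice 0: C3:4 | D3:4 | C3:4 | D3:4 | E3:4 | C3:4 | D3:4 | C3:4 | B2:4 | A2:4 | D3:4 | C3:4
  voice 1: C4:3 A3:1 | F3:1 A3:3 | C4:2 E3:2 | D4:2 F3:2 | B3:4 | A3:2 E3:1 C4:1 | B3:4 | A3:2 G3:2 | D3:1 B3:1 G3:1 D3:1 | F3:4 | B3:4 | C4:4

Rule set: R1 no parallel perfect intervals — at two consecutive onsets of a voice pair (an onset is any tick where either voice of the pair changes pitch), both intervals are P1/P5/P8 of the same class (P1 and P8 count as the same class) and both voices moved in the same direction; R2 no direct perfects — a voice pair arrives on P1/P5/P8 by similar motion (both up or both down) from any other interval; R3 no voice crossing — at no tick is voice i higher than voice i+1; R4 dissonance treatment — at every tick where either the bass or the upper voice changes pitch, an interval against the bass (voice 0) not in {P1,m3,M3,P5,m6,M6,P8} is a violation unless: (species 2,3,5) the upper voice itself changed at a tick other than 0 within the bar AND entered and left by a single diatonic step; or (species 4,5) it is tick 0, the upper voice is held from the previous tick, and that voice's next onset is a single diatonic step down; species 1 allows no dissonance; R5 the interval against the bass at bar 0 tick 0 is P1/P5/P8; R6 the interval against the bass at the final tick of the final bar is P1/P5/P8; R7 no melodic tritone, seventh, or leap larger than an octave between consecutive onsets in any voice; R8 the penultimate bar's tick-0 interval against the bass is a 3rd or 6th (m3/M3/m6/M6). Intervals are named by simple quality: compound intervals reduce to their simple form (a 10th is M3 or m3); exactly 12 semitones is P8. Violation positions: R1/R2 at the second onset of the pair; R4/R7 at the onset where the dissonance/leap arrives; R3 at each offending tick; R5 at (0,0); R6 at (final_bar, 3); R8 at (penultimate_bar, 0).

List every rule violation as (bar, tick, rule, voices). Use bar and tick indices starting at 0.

bar 0: v0=C3 v1=C4 downbeat P8
bar 1: v0=D3 v1=F3 downbeat m3
bar 2: v0=C3 v1=C4 downbeat P8
bar 3: v0=D3 v1=D4 downbeat P8
bar 4: v0=E3 v1=B3 downbeat P5
bar 5: v0=C3 v1=A3 downbeat M6
bar 6: v0=D3 v1=B3 downbeat M6
bar 7: v0=C3 v1=A3 downbeat M6
bar 8: v0=B2 v1=D3 downbeat m3
bar 9: v0=A2 v1=F3 downbeat m6
bar 10: v0=D3 v1=B3 downbeat M6
bar 11: v0=C3 v1=C4 downbeat P8
  -> R2 @ bar 3 tick 0 v(0, 1): C3/E3 M3 -> D3/D4 P8 similar
  -> R7 @ bar 3 tick 0 v(1,): E3->D4 leap 10st
  -> R2 @ bar 4 tick 0 v(0, 1): D3/F3 m3 -> E3/B3 P5 similar
  -> R7 @ bar 4 tick 0 v(1,): F3->B3 leap 6st
  -> R7 @ bar 10 tick 0 v(1,): F3->B3 leap 6st

(3, 0, R2, (0, 1))
(3, 0, R7, (1,))
(4, 0, R2, (0, 1))
(4, 0, R7, (1,))
(10, 0, R7, (1,))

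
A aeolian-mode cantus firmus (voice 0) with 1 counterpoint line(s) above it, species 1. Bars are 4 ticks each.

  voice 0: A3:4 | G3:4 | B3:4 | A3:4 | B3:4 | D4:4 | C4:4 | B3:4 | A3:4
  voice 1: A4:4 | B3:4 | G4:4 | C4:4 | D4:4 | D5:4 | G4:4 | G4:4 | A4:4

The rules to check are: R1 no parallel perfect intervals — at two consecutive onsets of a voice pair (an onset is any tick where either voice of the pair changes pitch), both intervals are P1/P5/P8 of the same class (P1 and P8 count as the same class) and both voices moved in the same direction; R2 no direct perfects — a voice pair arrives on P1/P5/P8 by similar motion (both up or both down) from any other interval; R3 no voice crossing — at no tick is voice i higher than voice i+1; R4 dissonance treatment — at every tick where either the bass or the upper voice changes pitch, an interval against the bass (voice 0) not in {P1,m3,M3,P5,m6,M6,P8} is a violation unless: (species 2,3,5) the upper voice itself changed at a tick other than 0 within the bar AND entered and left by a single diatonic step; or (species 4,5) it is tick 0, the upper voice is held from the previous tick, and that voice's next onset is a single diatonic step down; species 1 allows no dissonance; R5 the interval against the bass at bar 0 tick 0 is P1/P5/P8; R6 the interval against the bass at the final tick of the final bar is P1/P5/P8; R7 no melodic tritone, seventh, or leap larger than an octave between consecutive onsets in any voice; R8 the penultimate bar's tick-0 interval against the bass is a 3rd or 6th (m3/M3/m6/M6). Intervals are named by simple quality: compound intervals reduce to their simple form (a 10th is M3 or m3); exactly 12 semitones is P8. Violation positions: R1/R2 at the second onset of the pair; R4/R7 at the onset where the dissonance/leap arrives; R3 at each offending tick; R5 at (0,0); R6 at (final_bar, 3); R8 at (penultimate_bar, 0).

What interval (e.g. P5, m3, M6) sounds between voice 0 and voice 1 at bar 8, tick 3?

P8

voice 0=A3 voice 1=A4 -> P8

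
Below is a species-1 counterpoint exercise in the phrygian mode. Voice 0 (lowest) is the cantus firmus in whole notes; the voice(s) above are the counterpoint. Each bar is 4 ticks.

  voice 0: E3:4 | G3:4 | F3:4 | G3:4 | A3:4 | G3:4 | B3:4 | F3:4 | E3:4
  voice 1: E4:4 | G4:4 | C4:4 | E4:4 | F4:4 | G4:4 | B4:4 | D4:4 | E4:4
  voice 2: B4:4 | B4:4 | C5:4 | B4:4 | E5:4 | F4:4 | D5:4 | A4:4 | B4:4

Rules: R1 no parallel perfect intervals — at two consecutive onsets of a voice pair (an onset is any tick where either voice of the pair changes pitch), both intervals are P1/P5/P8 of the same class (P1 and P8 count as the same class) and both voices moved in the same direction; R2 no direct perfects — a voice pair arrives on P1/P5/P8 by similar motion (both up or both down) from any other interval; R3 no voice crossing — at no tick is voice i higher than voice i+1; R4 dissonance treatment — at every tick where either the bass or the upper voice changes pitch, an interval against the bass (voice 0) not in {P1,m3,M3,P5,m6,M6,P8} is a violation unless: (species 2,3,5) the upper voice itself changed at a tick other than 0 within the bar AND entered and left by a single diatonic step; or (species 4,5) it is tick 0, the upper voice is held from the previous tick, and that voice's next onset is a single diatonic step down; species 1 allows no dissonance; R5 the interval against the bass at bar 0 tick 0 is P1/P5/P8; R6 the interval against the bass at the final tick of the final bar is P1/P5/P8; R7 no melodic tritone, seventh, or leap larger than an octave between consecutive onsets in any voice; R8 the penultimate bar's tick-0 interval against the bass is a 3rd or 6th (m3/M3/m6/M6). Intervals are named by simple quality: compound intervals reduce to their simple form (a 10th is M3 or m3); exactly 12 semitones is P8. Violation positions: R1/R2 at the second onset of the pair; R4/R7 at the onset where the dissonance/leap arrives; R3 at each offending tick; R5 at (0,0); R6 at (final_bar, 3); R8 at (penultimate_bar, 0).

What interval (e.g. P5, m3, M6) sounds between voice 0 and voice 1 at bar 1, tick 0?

voice 0=G3 voice 1=G4 -> P8

P8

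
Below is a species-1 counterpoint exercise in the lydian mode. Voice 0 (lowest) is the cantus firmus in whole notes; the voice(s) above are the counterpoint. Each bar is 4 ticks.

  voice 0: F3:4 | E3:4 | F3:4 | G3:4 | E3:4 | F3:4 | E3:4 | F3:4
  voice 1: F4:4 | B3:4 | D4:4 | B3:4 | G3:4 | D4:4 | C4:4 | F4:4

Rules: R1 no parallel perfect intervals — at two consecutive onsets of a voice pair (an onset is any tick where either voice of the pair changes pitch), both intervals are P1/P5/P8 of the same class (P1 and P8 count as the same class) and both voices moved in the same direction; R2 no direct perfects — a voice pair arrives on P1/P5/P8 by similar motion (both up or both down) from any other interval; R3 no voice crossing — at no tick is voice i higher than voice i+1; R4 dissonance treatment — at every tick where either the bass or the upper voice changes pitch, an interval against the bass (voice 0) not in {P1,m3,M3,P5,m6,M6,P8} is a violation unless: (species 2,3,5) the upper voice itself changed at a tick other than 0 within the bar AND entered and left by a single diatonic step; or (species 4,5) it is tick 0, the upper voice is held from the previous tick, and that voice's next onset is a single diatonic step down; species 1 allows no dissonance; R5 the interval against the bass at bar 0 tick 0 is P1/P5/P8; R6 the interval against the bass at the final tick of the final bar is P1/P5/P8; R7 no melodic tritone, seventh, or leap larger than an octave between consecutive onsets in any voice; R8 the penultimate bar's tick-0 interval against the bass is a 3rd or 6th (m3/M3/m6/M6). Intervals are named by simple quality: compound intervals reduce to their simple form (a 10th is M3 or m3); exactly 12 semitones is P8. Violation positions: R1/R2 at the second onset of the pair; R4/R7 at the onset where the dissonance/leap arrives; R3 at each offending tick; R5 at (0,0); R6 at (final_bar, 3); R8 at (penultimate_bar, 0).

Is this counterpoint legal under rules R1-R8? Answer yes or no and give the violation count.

No (3 violations)

bar 0: v0=F3 v1=F4 (P8)
bar 1: v0=E3 v1=B3 (P5)
bar 2: v0=F3 v1=D4 (M6)
bar 3: v0=G3 v1=B3 (M3)
bar 4: v0=E3 v1=G3 (m3)
bar 5: v0=F3 v1=D4 (M6)
bar 6: v0=E3 v1=C4 (m6)
bar 7: v0=F3 v1=F4 (P8)
  R2 @ bar1.0: F3/F4 P8 -> E3/B3 P5 similar
  R7 @ bar1.0: F4->B3 leap 6st
  R2 @ bar7.0: E3/C4 m6 -> F3/F4 P8 similar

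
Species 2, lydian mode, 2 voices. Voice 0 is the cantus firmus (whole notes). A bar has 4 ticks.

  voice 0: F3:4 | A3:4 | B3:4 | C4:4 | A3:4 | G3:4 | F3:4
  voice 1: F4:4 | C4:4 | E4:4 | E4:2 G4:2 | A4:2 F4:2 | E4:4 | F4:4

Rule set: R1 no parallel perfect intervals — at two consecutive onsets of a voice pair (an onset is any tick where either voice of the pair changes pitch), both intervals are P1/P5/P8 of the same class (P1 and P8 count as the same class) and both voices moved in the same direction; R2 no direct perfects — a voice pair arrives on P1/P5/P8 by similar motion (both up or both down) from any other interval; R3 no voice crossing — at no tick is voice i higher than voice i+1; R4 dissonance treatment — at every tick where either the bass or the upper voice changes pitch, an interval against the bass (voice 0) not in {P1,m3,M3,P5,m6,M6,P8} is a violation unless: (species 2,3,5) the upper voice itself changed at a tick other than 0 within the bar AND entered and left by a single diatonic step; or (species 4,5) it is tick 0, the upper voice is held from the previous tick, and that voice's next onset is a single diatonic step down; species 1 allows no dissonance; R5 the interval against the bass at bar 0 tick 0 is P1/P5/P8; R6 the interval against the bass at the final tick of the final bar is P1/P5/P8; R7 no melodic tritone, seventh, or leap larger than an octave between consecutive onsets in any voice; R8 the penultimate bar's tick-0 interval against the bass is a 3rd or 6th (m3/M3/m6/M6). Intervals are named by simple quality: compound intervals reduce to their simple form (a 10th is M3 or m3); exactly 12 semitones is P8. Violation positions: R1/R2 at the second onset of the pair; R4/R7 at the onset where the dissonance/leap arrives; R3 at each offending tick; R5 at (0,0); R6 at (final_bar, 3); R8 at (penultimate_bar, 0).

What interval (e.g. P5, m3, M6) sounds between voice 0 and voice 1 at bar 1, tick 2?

m3

voice 0=A3 voice 1=C4 -> m3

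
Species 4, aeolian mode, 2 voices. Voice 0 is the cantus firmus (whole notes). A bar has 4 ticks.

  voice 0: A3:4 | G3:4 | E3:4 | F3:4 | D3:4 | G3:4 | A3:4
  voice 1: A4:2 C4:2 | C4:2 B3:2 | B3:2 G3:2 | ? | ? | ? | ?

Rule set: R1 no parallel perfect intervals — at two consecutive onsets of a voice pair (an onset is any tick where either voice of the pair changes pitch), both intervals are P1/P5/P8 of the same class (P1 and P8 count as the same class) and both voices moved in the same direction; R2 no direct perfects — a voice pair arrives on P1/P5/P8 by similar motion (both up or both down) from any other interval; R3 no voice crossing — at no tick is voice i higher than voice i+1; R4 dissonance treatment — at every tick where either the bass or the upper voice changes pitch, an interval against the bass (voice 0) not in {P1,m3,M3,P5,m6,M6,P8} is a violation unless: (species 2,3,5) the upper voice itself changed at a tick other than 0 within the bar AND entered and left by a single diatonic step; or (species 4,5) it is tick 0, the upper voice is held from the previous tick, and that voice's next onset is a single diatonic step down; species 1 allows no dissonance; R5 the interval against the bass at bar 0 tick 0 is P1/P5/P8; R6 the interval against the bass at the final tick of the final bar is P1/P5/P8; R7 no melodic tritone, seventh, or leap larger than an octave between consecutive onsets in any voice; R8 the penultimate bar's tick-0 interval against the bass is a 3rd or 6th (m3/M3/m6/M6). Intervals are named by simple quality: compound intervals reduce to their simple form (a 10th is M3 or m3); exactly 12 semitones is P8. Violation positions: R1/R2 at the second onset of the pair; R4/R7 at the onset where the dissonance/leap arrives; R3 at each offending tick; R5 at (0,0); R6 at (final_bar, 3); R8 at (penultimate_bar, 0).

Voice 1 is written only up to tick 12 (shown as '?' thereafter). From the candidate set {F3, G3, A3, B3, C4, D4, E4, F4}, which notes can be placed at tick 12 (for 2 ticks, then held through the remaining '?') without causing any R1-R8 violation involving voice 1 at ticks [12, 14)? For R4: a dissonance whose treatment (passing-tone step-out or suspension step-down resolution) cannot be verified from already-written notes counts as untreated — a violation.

F3: legal
G3: violates R4
A3: legal
B3: violates R4
C4: violates R2
D4: legal
E4: violates R4
F4: violates R2,R7

{A3, D4, F3}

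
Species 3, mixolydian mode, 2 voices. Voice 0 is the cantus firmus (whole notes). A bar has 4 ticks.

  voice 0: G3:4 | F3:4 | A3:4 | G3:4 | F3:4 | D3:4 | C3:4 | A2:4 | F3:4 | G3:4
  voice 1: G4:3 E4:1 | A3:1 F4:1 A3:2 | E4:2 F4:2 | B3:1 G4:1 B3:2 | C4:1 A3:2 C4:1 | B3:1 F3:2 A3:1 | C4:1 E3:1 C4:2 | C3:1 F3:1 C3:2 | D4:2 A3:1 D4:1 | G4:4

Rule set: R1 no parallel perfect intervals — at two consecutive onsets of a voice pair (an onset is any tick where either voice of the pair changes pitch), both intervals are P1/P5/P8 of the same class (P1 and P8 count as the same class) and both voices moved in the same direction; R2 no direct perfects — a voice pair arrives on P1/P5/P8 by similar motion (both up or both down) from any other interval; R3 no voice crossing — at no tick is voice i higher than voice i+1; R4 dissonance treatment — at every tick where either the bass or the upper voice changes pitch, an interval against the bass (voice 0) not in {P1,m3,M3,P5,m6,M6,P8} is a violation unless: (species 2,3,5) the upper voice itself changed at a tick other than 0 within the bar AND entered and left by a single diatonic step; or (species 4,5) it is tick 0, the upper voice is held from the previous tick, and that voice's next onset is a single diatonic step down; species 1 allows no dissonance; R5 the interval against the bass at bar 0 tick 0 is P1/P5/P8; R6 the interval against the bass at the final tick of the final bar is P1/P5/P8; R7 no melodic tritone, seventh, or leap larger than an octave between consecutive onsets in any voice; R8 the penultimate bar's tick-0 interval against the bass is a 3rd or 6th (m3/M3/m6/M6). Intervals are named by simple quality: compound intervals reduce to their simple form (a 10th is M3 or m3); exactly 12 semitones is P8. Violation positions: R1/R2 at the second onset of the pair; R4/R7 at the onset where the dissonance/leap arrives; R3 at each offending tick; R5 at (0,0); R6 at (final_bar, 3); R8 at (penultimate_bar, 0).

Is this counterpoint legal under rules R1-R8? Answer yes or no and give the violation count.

bar 0: v0=G3 v1=G4 (P8)
bar 1: v0=F3 v1=A3 (M3)
bar 2: v0=A3 v1=E4 (P5)
bar 3: v0=G3 v1=B3 (M3)
bar 4: v0=F3 v1=C4 (P5)
bar 5: v0=D3 v1=B3 (M6)
bar 6: v0=C3 v1=C4 (P8)
bar 7: v0=A2 v1=C3 (m3)
bar 8: v0=F3 v1=D4 (M6)
bar 9: v0=G3 v1=G4 (P8)
  R2 @ bar2.0: F3/A3 M3 -> A3/E4 P5 similar
  R7 @ bar3.0: F4->B3 leap 6st
  R7 @ bar5.1: B3->F3 leap 6st
  R7 @ bar8.0: C3->D4 leap 14st
  R2 @ bar9.0: F3/D4 M6 -> G3/G4 P8 similar

No (5 violations)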